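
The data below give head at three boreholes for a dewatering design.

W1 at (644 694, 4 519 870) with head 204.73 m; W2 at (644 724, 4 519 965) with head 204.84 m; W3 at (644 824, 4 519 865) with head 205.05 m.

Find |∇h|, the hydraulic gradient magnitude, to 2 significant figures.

Differences from W1: to W2 (Δx, Δy, Δh) = (30, 95, +0.11); to W3 = (130, -5, +0.32).
Determinant of the coordinate differences = 30·(-5) − 130·95 = -12500.
∂h/∂x = [(+0.11)·(-5) − (+0.32)·95] / -12500 = +0.002476
∂h/∂y = [30·(+0.32) − 130·(+0.11)] / -12500 = +0.0003760
|∇h| = √(0.002476² + 0.0003760²) = 0.002504

0.0025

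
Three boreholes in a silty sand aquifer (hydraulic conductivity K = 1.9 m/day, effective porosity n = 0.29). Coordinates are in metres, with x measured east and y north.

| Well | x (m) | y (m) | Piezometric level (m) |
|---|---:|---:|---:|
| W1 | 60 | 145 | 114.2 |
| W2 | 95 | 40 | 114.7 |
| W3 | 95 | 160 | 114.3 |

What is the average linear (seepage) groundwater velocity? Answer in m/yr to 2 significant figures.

13 m/yr

Differences from W1: to W2 (Δx, Δy, Δh) = (35, -105, +0.5); to W3 = (35, 15, +0.1).
Determinant of the coordinate differences = 35·15 − 35·(-105) = 4200.
∂h/∂x = [(+0.5)·15 − (+0.1)·(-105)] / 4200 = +0.004286
∂h/∂y = [35·(+0.1) − 35·(+0.5)] / 4200 = -0.003333
|∇h| = √(0.004286² + -0.003333²) = 0.005429
Seepage velocity v = K·i/n = 1.9 × 0.005429 / 0.29 = 0.03557 m/day = 12.99 m/yr.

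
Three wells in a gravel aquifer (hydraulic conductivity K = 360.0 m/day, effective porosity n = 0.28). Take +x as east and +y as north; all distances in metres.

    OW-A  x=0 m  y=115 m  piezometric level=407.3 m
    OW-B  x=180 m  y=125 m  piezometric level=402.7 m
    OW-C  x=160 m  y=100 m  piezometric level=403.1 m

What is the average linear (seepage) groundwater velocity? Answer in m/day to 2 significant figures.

34 m/day

With h = a·x + b·y + c and OW-A as origin, the differences give:
  180·a + 10·b = -4.6
  160·a + (-15)·b = -4.2
Eliminate b (×(-15) and ×10, subtract): -4300·a = 111.00 → a = ∂h/∂x = -0.02581
Back-substitute: b = ∂h/∂y = +0.004651.
|∇h| = √(-0.02581² + 0.004651²) = 0.02623
Seepage velocity v = K·i/n = 360.0 × 0.02623 / 0.28 = 33.72 m/day.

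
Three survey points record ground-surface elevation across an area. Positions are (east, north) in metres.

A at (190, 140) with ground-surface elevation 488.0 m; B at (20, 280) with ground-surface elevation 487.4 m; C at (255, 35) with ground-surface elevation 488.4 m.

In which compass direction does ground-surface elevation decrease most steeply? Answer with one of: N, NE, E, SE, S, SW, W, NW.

N

Taking A as reference: B−A = (-170, 140, -0.6); C−A = (65, -105, +0.4).
Solve a·Δx + b·Δy = Δz: det = (-170)·(-105) − 65·140 = 8750.
∂z/∂x = [(-0.6)·(-105) − (+0.4)·140] / 8750 = +0.0008000
∂z/∂y = [(-170)·(+0.4) − 65·(-0.6)] / 8750 = -0.003314
Steepest decrease is along −∇f = (-0.0008000 E, +0.003314 N) → north.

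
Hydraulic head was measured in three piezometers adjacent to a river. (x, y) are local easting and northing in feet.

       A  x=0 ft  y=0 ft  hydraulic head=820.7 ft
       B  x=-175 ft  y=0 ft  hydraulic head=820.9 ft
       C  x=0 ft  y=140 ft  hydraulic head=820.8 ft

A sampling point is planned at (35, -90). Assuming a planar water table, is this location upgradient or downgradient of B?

downgradient

∂h/∂x = (820.9 − 820.7) / (-175 − 0) = -0.001143
∂h/∂y = (820.8 − 820.7) / (140 − 0) = +0.0007143
Head at (35, -90) = 820.7 + (-0.001143)·(35) + (+0.0007143)·(-90) = 820.60 ft.
That is lower than the 820.9 ft at B, so the point is downgradient.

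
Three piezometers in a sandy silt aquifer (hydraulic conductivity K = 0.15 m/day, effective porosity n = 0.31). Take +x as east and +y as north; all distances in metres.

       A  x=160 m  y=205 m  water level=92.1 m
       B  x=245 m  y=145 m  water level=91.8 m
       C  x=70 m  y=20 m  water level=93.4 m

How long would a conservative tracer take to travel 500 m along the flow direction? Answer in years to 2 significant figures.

380 years

With h = a·x + b·y + c and A as origin, the differences give:
  85·a + (-60)·b = -0.3
  (-90)·a + (-185)·b = +1.3
Eliminate b (×(-185) and ×(-60), subtract): -21125·a = 133.50 → a = ∂h/∂x = -0.006320
Back-substitute: b = ∂h/∂y = -0.003953.
|∇h| = √(-0.006320² + -0.003953²) = 0.007454
Seepage velocity v = K·i/n = 0.15 × 0.007454 / 0.31 = 0.003607 m/day.
t = 500 / 0.003607 = 1.386e+05 days = 379 years.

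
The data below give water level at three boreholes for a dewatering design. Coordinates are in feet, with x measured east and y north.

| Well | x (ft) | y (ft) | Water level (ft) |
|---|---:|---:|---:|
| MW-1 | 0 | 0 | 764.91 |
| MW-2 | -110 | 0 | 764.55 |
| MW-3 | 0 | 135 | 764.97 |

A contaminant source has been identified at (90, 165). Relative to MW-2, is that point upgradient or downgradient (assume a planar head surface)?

upgradient

∂h/∂x = (764.55 − 764.91) / (-110 − 0) = +0.003273
∂h/∂y = (764.97 − 764.91) / (135 − 0) = +0.0004444
Head at (90, 165) = 764.91 + (+0.003273)·(90) + (+0.0004444)·(165) = 765.28 ft.
That is higher than the 764.55 ft at MW-2, so the point is upgradient.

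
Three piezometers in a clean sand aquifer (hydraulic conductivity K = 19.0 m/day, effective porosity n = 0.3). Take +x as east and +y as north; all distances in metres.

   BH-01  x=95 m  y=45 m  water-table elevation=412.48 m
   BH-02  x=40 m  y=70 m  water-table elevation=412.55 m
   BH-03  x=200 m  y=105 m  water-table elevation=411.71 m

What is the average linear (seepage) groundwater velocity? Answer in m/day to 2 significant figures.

With h = a·x + b·y + c and BH-01 as origin, the differences give:
  (-55)·a + 25·b = +0.07
  105·a + 60·b = -0.77
Eliminate b (×60 and ×25, subtract): -5925·a = 23.450 → a = ∂h/∂x = -0.003958
Back-substitute: b = ∂h/∂y = -0.005907.
|∇h| = √(-0.003958² + -0.005907²) = 0.00711
Seepage velocity v = K·i/n = 19.0 × 0.00711 / 0.3 = 0.4503 m/day.

0.45 m/day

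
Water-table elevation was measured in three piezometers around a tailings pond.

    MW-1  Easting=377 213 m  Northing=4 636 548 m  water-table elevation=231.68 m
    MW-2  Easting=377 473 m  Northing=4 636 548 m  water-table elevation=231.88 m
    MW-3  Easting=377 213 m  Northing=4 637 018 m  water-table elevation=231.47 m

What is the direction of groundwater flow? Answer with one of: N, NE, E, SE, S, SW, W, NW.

NW

∂h/∂x = (231.88 − 231.68) / (377473 − 377213) = +0.0007692
∂h/∂y = (231.47 − 231.68) / (4637018 − 4636548) = -0.0004468
Flow = −∇h = (-0.0007692 east, +0.0004468 north), which points northwest.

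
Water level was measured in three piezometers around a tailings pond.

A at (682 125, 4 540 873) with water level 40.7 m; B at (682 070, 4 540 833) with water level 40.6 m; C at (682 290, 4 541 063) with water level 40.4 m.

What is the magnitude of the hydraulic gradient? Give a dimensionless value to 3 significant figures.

0.0118

Three-point gradient (reference A): Δ to B = (-55, -40, -0.1), Δ to C = (165, 190, -0.3).
∂h/∂x = +0.008052, ∂h/∂y = -0.008571 (det = -3850).
|∇h| = √(0.008052² + -0.008571²) = 0.01176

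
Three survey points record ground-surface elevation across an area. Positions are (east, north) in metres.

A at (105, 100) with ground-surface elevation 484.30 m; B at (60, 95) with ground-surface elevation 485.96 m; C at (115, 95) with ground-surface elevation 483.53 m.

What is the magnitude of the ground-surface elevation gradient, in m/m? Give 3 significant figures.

With z = a·x + b·y + c and A as origin, the differences give:
  (-45)·a + (-5)·b = +1.66
  10·a + (-5)·b = -0.77
Eliminate b (×(-5) and ×(-5), subtract): 275·a = -12.150 → a = ∂z/∂x = -0.04418
Back-substitute: b = ∂z/∂y = +0.06564.
|∇f| = √(-0.04418² + 0.06564²) = 0.07912 m/m

0.0791 m/m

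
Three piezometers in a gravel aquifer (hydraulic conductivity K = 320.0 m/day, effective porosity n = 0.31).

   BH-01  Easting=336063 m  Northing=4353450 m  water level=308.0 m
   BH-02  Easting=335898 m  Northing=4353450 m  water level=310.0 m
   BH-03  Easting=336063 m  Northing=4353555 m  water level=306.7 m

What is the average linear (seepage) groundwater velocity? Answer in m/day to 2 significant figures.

18 m/day

∂h/∂x = (310.0 − 308.0) / (335898 − 336063) = -0.01212
∂h/∂y = (306.7 − 308.0) / (4353555 − 4353450) = -0.01238
|∇h| = √(-0.01212² + -0.01238²) = 0.01733
Seepage velocity v = K·i/n = 320.0 × 0.01733 / 0.31 = 17.89 m/day.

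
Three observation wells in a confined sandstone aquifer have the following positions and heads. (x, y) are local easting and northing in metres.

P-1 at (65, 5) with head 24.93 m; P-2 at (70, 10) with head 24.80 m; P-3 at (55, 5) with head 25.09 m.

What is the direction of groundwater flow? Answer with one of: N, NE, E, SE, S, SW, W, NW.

Differences from P-1: to P-2 (Δx, Δy, Δh) = (5, 5, -0.13); to P-3 = (-10, 0, +0.16).
Solve a·Δx + b·Δy = Δh: det = 5·0 − (-10)·5 = 50.
∂h/∂x = [(-0.13)·0 − (+0.16)·5] / 50 = -0.01600
∂h/∂y = [5·(+0.16) − (-10)·(-0.13)] / 50 = -0.010000
Flow = −∇h = (+0.01600 east, +0.010000 north), which points northeast.

NE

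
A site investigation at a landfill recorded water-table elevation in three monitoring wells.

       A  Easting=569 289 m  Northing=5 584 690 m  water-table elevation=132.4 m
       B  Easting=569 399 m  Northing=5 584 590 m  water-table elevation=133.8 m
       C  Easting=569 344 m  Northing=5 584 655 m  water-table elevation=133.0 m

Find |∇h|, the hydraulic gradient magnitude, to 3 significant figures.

0.00943

Differences from A: to B (Δx, Δy, Δh) = (110, -100, +1.4); to C = (55, -35, +0.6).
Solve a·Δx + b·Δy = Δh: det = 110·(-35) − 55·(-100) = 1650.
∂h/∂x = [(+1.4)·(-35) − (+0.6)·(-100)] / 1650 = +0.006667
∂h/∂y = [110·(+0.6) − 55·(+1.4)] / 1650 = -0.006667
|∇h| = √(0.006667² + -0.006667²) = 0.009429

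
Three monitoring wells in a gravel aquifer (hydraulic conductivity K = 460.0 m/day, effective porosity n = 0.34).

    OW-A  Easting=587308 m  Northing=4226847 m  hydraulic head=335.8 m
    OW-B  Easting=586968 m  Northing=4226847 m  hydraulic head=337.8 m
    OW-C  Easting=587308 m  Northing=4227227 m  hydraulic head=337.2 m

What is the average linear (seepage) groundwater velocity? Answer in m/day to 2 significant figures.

∂h/∂x = (337.8 − 335.8) / (586968 − 587308) = -0.005882
∂h/∂y = (337.2 − 335.8) / (4227227 − 4226847) = +0.003684
|∇h| = √(-0.005882² + 0.003684²) = 0.00694
Seepage velocity v = K·i/n = 460.0 × 0.00694 / 0.34 = 9.389 m/day.

9.4 m/day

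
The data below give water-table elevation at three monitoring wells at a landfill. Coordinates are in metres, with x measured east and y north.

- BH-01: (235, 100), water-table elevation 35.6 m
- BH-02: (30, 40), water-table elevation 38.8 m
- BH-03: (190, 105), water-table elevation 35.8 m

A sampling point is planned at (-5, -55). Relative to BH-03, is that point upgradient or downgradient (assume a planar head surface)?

Taking BH-01 as reference: BH-02−BH-01 = (-205, -60, +3.2); BH-03−BH-01 = (-45, 5, +0.2).
Determinant of the coordinate differences = (-205)·5 − (-45)·(-60) = -3725.
∂h/∂x = [(+3.2)·5 − (+0.2)·(-60)] / -3725 = -0.007517
∂h/∂y = [(-205)·(+0.2) − (-45)·(+3.2)] / -3725 = -0.02765
Head at (-5, -55) = 35.6 + (-0.007517)·(-240) + (-0.02765)·(-155) = 41.69 m.
That is higher than the 35.8 m at BH-03, so the point is upgradient.

upgradient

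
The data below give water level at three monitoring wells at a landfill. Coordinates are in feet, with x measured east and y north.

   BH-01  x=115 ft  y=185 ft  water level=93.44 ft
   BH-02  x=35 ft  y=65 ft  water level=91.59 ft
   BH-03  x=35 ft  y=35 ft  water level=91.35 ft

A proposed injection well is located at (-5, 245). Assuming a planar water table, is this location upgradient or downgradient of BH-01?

downgradient

Differences from BH-01: to BH-02 (Δx, Δy, Δh) = (-80, -120, -1.85); to BH-03 = (-80, -150, -2.09).
Solve a·Δx + b·Δy = Δh: det = (-80)·(-150) − (-80)·(-120) = 2400.
∂h/∂x = [(-1.85)·(-150) − (-2.09)·(-120)] / 2400 = +0.01112
∂h/∂y = [(-80)·(-2.09) − (-80)·(-1.85)] / 2400 = +0.008000
Head at (-5, 245) = 93.44 + (+0.01112)·(-120) + (+0.008000)·(60) = 92.59 ft.
That is lower than the 93.44 ft at BH-01, so the point is downgradient.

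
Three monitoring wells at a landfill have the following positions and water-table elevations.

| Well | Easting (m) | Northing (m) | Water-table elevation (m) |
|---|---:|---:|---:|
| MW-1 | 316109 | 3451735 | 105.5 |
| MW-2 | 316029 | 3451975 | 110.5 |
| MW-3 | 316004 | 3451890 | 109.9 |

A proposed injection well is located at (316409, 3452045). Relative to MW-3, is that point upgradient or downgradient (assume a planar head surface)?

downgradient

Taking MW-1 as reference: MW-2−MW-1 = (-80, 240, +5.0); MW-3−MW-1 = (-105, 155, +4.4).
Determinant of the coordinate differences = (-80)·155 − (-105)·240 = 12800.
∂h/∂x = [(+5.0)·155 − (+4.4)·240] / 12800 = -0.02195
∂h/∂y = [(-80)·(+4.4) − (-105)·(+5.0)] / 12800 = +0.01352
Head at (316409, 3452045) = 105.5 + (-0.02195)·(300) + (+0.01352)·(310) = 103.10 m.
That is lower than the 109.9 m at MW-3, so the point is downgradient.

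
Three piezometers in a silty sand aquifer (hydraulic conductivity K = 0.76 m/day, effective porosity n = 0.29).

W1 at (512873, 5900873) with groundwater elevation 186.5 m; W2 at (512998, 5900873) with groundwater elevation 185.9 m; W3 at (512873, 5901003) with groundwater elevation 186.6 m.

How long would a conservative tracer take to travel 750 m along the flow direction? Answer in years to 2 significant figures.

160 years

∂h/∂x = (185.9 − 186.5) / (512998 − 512873) = -0.004800
∂h/∂y = (186.6 − 186.5) / (5901003 − 5900873) = +0.0007692
|∇h| = √(-0.004800² + 0.0007692²) = 0.004861
Seepage velocity v = K·i/n = 0.76 × 0.004861 / 0.29 = 0.01274 m/day.
t = 750 / 0.01274 = 5.887e+04 days = 161 years.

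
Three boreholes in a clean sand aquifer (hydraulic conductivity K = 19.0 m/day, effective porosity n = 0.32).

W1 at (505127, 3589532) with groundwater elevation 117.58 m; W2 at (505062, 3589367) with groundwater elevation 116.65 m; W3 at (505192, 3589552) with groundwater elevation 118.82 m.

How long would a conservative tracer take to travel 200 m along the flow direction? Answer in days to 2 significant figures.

Taking W1 as reference: W2−W1 = (-65, -165, -0.93); W3−W1 = (65, 20, +1.24).
Solve a·Δx + b·Δy = Δh: det = (-65)·20 − 65·(-165) = 9425.
∂h/∂x = [(-0.93)·20 − (+1.24)·(-165)] / 9425 = +0.01973
∂h/∂y = [(-65)·(+1.24) − 65·(-0.93)] / 9425 = -0.002138
|∇h| = √(0.01973² + -0.002138²) = 0.01985
Seepage velocity v = K·i/n = 19.0 × 0.01985 / 0.32 = 1.179 m/day.
t = 200 / 1.179 = 169.6 days.

170 days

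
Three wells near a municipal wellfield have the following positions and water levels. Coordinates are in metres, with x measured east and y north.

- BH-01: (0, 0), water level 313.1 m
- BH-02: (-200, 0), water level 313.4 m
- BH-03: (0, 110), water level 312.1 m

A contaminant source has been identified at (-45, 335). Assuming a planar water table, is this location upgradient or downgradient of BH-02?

downgradient

∂h/∂x = (313.4 − 313.1) / (-200 − 0) = -0.001500
∂h/∂y = (312.1 − 313.1) / (110 − 0) = -0.009091
Head at (-45, 335) = 313.1 + (-0.001500)·(-45) + (-0.009091)·(335) = 310.12 m.
That is lower than the 313.4 m at BH-02, so the point is downgradient.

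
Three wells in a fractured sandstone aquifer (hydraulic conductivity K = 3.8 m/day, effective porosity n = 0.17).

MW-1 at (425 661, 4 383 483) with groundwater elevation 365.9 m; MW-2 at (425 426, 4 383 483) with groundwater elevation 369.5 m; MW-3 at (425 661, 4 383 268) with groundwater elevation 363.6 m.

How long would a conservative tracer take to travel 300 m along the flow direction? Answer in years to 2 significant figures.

2.0 years

∂h/∂x = (369.5 − 365.9) / (425426 − 425661) = -0.01532
∂h/∂y = (363.6 − 365.9) / (4383268 − 4383483) = +0.01070
|∇h| = √(-0.01532² + 0.01070²) = 0.01869
Seepage velocity v = K·i/n = 3.8 × 0.01869 / 0.17 = 0.4178 m/day.
t = 300 / 0.4178 = 718 days = 1.97 years.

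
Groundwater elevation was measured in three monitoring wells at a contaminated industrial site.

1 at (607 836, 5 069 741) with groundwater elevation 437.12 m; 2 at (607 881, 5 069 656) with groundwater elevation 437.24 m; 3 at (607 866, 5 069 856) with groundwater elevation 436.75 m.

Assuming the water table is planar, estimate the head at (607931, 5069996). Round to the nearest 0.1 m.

Differences from 1: to 2 (Δx, Δy, Δh) = (45, -85, +0.12); to 3 = (30, 115, -0.37).
Determinant of the coordinate differences = 45·115 − 30·(-85) = 7725.
∂h/∂x = [(+0.12)·115 − (-0.37)·(-85)] / 7725 = -0.002285
∂h/∂y = [45·(-0.37) − 30·(+0.12)] / 7725 = -0.002621
h(607931, 5069996) = 437.12 + (-0.002285)·(95) + (-0.002621)·(255) = 437.12 -0.217 -0.668 = 436.234 m.

436.2 m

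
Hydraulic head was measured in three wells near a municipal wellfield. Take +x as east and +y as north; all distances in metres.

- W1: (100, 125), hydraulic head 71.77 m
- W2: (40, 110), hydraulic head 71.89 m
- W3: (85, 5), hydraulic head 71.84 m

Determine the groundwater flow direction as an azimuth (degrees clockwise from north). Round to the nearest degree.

Taking W1 as reference: W2−W1 = (-60, -15, +0.12); W3−W1 = (-15, -120, +0.07).
Solve a·Δx + b·Δy = Δh: det = (-60)·(-120) − (-15)·(-15) = 6975.
∂h/∂x = [(+0.12)·(-120) − (+0.07)·(-15)] / 6975 = -0.001914
∂h/∂y = [(-60)·(+0.07) − (-15)·(+0.12)] / 6975 = -0.0003441
Flow direction (−∇h) has components (+0.001914 E, +0.0003441 N).
Azimuth = atan2(E, N) = atan2(+0.001914, +0.0003441) = 79.8° ≈ 080°.

080°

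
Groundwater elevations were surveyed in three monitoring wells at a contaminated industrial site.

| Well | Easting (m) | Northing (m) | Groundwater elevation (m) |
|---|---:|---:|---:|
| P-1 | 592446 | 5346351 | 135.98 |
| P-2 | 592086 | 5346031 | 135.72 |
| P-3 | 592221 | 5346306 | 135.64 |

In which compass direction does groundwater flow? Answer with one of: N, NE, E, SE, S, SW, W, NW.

Differences from P-1: to P-2 (Δx, Δy, Δh) = (-360, -320, -0.26); to P-3 = (-225, -45, -0.34).
Determinant of the coordinate differences = (-360)·(-45) − (-225)·(-320) = -55800.
∂h/∂x = [(-0.26)·(-45) − (-0.34)·(-320)] / -55800 = +0.001740
∂h/∂y = [(-360)·(-0.34) − (-225)·(-0.26)] / -55800 = -0.001145
Flow = −∇h = (-0.001740 east, +0.001145 north), which points northwest.

NW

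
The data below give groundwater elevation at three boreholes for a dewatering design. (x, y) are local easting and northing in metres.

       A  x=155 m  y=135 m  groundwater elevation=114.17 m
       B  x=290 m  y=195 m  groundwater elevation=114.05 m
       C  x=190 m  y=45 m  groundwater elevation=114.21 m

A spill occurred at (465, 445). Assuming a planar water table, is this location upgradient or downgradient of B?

downgradient

Taking A as reference: B−A = (135, 60, -0.12); C−A = (35, -90, +0.04).
Solve a·Δx + b·Δy = Δh: det = 135·(-90) − 35·60 = -14250.
∂h/∂x = [(-0.12)·(-90) − (+0.04)·60] / -14250 = -0.0005895
∂h/∂y = [135·(+0.04) − 35·(-0.12)] / -14250 = -0.0006737
Head at (465, 445) = 114.17 + (-0.0005895)·(310) + (-0.0006737)·(310) = 113.78 m.
That is lower than the 114.05 m at B, so the point is downgradient.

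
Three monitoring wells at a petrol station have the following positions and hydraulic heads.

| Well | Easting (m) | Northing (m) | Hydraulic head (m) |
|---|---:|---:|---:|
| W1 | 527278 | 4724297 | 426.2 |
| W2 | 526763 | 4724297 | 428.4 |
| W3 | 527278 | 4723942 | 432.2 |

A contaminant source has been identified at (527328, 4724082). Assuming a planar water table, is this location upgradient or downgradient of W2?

∂h/∂x = (428.4 − 426.2) / (526763 − 527278) = -0.004272
∂h/∂y = (432.2 − 426.2) / (4723942 − 4724297) = -0.01690
Head at (527328, 4724082) = 426.2 + (-0.004272)·(50) + (-0.01690)·(-215) = 429.62 m.
That is higher than the 428.4 m at W2, so the point is upgradient.

upgradient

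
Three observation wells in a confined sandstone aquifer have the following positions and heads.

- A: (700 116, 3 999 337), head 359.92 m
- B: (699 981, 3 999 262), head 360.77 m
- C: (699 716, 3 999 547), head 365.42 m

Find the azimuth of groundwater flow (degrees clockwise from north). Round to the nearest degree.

124°

Differences from A: to B (Δx, Δy, Δh) = (-135, -75, +0.85); to C = (-400, 210, +5.50).
Determinant of the coordinate differences = (-135)·210 − (-400)·(-75) = -58350.
∂h/∂x = [(+0.85)·210 − (+5.50)·(-75)] / -58350 = -0.01013
∂h/∂y = [(-135)·(+5.50) − (-400)·(+0.85)] / -58350 = +0.006898
Flow direction (−∇h) has components (+0.01013 E, -0.006898 N).
Azimuth = atan2(E, N) = atan2(+0.01013, -0.006898) = 124.3° ≈ 124°.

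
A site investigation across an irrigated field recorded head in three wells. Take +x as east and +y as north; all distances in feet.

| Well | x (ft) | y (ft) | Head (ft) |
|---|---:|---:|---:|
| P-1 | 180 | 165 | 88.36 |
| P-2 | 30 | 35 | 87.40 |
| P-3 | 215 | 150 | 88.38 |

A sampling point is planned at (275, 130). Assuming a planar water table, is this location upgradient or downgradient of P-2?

Taking P-1 as reference: P-2−P-1 = (-150, -130, -0.96); P-3−P-1 = (35, -15, +0.02).
Determinant of the coordinate differences = (-150)·(-15) − 35·(-130) = 6800.
∂h/∂x = [(-0.96)·(-15) − (+0.02)·(-130)] / 6800 = +0.002500
∂h/∂y = [(-150)·(+0.02) − 35·(-0.96)] / 6800 = +0.004500
Head at (275, 130) = 88.36 + (+0.002500)·(95) + (+0.004500)·(-35) = 88.44 ft.
That is higher than the 87.40 ft at P-2, so the point is upgradient.

upgradient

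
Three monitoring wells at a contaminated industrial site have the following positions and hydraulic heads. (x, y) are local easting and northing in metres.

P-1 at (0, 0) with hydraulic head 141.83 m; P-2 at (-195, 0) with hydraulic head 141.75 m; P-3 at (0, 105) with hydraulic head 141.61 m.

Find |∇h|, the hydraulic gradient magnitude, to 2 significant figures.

0.0021

∂h/∂x = (141.75 − 141.83) / (-195 − 0) = +0.0004103
∂h/∂y = (141.61 − 141.83) / (105 − 0) = -0.002095
|∇h| = √(0.0004103² + -0.002095²) = 0.002135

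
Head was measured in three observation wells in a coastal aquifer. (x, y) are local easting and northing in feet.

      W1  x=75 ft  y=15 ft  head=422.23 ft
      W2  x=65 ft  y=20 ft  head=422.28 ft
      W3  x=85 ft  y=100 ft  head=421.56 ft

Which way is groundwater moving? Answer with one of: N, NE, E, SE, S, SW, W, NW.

NE

Three-point gradient (reference W1): Δ to W2 = (-10, 5, +0.05), Δ to W3 = (10, 85, -0.67).
∂h/∂x = -0.008444, ∂h/∂y = -0.006889 (det = -900).
Flow = −∇h = (+0.008444 east, +0.006889 north), which points northeast.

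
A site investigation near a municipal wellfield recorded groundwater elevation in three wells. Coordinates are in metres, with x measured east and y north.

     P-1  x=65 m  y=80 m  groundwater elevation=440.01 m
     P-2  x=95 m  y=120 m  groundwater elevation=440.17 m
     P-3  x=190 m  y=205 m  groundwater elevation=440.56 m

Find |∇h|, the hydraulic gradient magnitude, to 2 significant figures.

Three-point gradient (reference P-1): Δ to P-2 = (30, 40, +0.16), Δ to P-3 = (125, 125, +0.55).
∂h/∂x = +0.001600, ∂h/∂y = +0.002800 (det = -1250).
|∇h| = √(0.001600² + 0.002800²) = 0.003225

0.0032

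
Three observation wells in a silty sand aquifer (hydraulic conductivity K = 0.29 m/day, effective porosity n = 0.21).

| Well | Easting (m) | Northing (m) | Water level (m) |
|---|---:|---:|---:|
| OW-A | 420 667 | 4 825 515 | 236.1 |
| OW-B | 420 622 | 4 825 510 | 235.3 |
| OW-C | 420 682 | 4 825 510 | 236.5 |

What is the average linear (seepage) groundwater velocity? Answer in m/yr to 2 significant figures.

Taking OW-A as reference: OW-B−OW-A = (-45, -5, -0.8); OW-C−OW-A = (15, -5, +0.4).
Solve a·Δx + b·Δy = Δh: det = (-45)·(-5) − 15·(-5) = 300.
∂h/∂x = [(-0.8)·(-5) − (+0.4)·(-5)] / 300 = +0.02000
∂h/∂y = [(-45)·(+0.4) − 15·(-0.8)] / 300 = -0.02000
|∇h| = √(0.02000² + -0.02000²) = 0.02828
Seepage velocity v = K·i/n = 0.29 × 0.02828 / 0.21 = 0.03905 m/day = 14.26 m/yr.

14 m/yr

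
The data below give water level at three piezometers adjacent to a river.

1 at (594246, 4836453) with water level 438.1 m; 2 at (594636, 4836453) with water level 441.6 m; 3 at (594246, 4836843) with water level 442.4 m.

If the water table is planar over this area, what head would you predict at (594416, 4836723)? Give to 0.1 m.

442.6 m

∂h/∂x = (441.6 − 438.1) / (594636 − 594246) = +0.008974
∂h/∂y = (442.4 − 438.1) / (4836843 − 4836453) = +0.01103
h(594416, 4836723) = 438.1 + (+0.008974)·(170) + (+0.01103)·(270) = 438.1 +1.526 +2.977 = 442.603 m.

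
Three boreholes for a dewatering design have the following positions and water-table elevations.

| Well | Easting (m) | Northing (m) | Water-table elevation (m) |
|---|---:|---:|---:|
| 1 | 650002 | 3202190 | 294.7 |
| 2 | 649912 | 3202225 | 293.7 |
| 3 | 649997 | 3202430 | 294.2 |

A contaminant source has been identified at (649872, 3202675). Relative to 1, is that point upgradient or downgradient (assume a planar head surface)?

downgradient

Differences from 1: to 2 (Δx, Δy, Δh) = (-90, 35, -1.0); to 3 = (-5, 240, -0.5).
Determinant of the coordinate differences = (-90)·240 − (-5)·35 = -21425.
∂h/∂x = [(-1.0)·240 − (-0.5)·35] / -21425 = +0.01039
∂h/∂y = [(-90)·(-0.5) − (-5)·(-1.0)] / -21425 = -0.001867
Head at (649872, 3202675) = 294.7 + (+0.01039)·(-130) + (-0.001867)·(485) = 292.44 m.
That is lower than the 294.7 m at 1, so the point is downgradient.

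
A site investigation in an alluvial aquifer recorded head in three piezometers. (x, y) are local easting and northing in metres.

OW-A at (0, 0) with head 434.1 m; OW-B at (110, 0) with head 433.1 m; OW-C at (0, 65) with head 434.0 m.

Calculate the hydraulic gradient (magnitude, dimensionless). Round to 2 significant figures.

∂h/∂x = (433.1 − 434.1) / (110 − 0) = -0.009091
∂h/∂y = (434.0 − 434.1) / (65 − 0) = -0.001538
|∇h| = √(-0.009091² + -0.001538²) = 0.00922

0.0092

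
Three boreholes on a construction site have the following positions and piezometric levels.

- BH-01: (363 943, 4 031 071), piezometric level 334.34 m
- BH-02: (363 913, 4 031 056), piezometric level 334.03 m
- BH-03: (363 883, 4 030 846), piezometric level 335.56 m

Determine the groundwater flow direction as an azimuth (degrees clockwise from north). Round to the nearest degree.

302°

With h = a·x + b·y + c and BH-01 as origin, the differences give:
  (-30)·a + (-15)·b = -0.31
  (-60)·a + (-225)·b = +1.22
Eliminate b (×(-225) and ×(-15), subtract): 5850·a = 88.050 → a = ∂h/∂x = +0.01505
Back-substitute: b = ∂h/∂y = -0.009436.
Flow direction (−∇h) has components (-0.01505 E, +0.009436 N).
Azimuth = atan2(E, N) = atan2(-0.01505, +0.009436) = 302.1° ≈ 302°.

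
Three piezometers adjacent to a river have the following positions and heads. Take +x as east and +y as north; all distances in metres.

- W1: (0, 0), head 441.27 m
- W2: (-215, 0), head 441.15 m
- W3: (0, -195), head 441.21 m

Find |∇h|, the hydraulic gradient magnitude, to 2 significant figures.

∂h/∂x = (441.15 − 441.27) / (-215 − 0) = +0.0005581
∂h/∂y = (441.21 − 441.27) / (-195 − 0) = +0.0003077
|∇h| = √(0.0005581² + 0.0003077²) = 0.0006373

0.00064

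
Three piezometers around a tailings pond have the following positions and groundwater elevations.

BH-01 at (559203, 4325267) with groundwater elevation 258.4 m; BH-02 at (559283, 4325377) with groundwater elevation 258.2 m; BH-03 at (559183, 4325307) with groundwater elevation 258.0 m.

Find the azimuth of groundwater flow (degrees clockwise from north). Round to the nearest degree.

Differences from BH-01: to BH-02 (Δx, Δy, Δh) = (80, 110, -0.2); to BH-03 = (-20, 40, -0.4).
Solve a·Δx + b·Δy = Δh: det = 80·40 − (-20)·110 = 5400.
∂h/∂x = [(-0.2)·40 − (-0.4)·110] / 5400 = +0.006667
∂h/∂y = [80·(-0.4) − (-20)·(-0.2)] / 5400 = -0.006667
Flow direction (−∇h) has components (-0.006667 E, +0.006667 N).
Azimuth = atan2(E, N) = atan2(-0.006667, +0.006667) = 315.0° ≈ 315°.

315°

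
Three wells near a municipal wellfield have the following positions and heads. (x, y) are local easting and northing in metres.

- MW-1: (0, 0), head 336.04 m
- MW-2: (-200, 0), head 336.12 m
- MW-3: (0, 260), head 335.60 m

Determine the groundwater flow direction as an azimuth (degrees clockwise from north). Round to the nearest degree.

∂h/∂x = (336.12 − 336.04) / (-200 − 0) = -0.0004000
∂h/∂y = (335.60 − 336.04) / (260 − 0) = -0.001692
Flow direction (−∇h) has components (+0.0004000 E, +0.001692 N).
Azimuth = atan2(E, N) = atan2(+0.0004000, +0.001692) = 13.3° ≈ 013°.

013°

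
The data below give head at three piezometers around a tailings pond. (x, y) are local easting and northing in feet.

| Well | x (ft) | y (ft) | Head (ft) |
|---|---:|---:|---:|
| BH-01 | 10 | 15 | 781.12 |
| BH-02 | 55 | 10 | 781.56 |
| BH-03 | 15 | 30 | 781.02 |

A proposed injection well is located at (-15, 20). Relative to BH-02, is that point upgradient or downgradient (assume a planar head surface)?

Taking BH-01 as reference: BH-02−BH-01 = (45, -5, +0.44); BH-03−BH-01 = (5, 15, -0.10).
Determinant of the coordinate differences = 45·15 − 5·(-5) = 700.
∂h/∂x = [(+0.44)·15 − (-0.10)·(-5)] / 700 = +0.008714
∂h/∂y = [45·(-0.10) − 5·(+0.44)] / 700 = -0.009571
Head at (-15, 20) = 781.12 + (+0.008714)·(-25) + (-0.009571)·(5) = 780.85 ft.
That is lower than the 781.56 ft at BH-02, so the point is downgradient.

downgradient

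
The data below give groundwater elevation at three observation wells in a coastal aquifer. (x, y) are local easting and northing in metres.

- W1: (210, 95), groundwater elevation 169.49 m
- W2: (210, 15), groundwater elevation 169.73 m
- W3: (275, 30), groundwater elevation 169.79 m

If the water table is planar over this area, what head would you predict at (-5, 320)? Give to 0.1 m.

168.5 m

Taking W1 as reference: W2−W1 = (0, -80, +0.24); W3−W1 = (65, -65, +0.30).
Solve a·Δx + b·Δy = Δh: det = 0·(-65) − 65·(-80) = 5200.
∂h/∂x = [(+0.24)·(-65) − (+0.30)·(-80)] / 5200 = +0.001615
∂h/∂y = [0·(+0.30) − 65·(+0.24)] / 5200 = -0.003000
h(-5, 320) = 169.49 + (+0.001615)·(-215) + (-0.003000)·(225) = 169.49 -0.347 -0.675 = 168.468 m.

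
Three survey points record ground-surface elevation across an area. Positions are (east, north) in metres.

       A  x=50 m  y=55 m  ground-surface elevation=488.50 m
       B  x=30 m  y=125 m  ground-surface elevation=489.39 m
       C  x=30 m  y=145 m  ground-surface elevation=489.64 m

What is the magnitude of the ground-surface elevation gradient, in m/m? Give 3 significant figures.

0.0125 m/m

Differences from A: to B (Δx, Δy, Δh) = (-20, 70, +0.89); to C = (-20, 90, +1.14).
Determinant of the coordinate differences = (-20)·90 − (-20)·70 = -400.
∂z/∂x = [(+0.89)·90 − (+1.14)·70] / -400 = -0.0007500
∂z/∂y = [(-20)·(+1.14) − (-20)·(+0.89)] / -400 = +0.01250
|∇f| = √(-0.0007500² + 0.01250²) = 0.01252 m/m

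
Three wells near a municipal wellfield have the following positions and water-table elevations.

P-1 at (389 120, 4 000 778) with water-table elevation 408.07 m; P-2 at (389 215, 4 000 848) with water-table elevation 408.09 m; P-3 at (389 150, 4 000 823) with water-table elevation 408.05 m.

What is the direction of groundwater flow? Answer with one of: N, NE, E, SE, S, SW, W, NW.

NW

With h = a·x + b·y + c and P-1 as origin, the differences give:
  95·a + 70·b = +0.02
  30·a + 45·b = -0.02
Eliminate b (×45 and ×70, subtract): 2175·a = 2.300 → a = ∂h/∂x = +0.001057
Back-substitute: b = ∂h/∂y = -0.001149.
Flow = −∇h = (-0.001057 east, +0.001149 north), which points northwest.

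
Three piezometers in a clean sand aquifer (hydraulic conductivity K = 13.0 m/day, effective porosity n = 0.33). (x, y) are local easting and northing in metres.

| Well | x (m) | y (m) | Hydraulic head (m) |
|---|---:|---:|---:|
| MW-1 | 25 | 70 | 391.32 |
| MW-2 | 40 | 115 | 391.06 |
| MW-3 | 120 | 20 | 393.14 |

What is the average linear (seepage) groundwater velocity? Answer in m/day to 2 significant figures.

Differences from MW-1: to MW-2 (Δx, Δy, Δh) = (15, 45, -0.26); to MW-3 = (95, -50, +1.82).
Determinant of the coordinate differences = 15·(-50) − 95·45 = -5025.
∂h/∂x = [(-0.26)·(-50) − (+1.82)·45] / -5025 = +0.01371
∂h/∂y = [15·(+1.82) − 95·(-0.26)] / -5025 = -0.01035
|∇h| = √(0.01371² + -0.01035²) = 0.01718
Seepage velocity v = K·i/n = 13.0 × 0.01718 / 0.33 = 0.6768 m/day.

0.68 m/day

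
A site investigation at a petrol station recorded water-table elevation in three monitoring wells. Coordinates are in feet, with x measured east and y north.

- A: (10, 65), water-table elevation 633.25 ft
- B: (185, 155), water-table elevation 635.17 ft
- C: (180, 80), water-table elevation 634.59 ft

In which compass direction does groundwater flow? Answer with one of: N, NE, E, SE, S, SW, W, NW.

SW

With h = a·x + b·y + c and A as origin, the differences give:
  175·a + 90·b = +1.92
  170·a + 15·b = +1.34
Eliminate b (×15 and ×90, subtract): -12675·a = -91.800 → a = ∂h/∂x = +0.007243
Back-substitute: b = ∂h/∂y = +0.007250.
Flow = −∇h = (-0.007243 east, -0.007250 north), which points southwest.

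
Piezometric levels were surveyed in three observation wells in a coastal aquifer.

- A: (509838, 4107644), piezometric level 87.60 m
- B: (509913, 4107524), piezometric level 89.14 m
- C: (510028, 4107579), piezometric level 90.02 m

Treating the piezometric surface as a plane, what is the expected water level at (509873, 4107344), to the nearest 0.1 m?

89.8 m

Taking A as reference: B−A = (75, -120, +1.54); C−A = (190, -65, +2.42).
Determinant of the coordinate differences = 75·(-65) − 190·(-120) = 17925.
∂h/∂x = [(+1.54)·(-65) − (+2.42)·(-120)] / 17925 = +0.01062
∂h/∂y = [75·(+2.42) − 190·(+1.54)] / 17925 = -0.006198
h(509873, 4107344) = 87.60 + (+0.01062)·(35) + (-0.006198)·(-300) = 87.60 +0.372 +1.859 = 89.831 m.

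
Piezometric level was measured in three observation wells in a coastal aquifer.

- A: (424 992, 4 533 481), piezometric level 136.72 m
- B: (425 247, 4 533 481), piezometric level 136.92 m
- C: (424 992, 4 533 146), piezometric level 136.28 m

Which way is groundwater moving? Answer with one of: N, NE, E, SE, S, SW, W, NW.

∂h/∂x = (136.92 − 136.72) / (425247 − 424992) = +0.0007843
∂h/∂y = (136.28 − 136.72) / (4533146 − 4533481) = +0.001313
Flow = −∇h = (-0.0007843 east, -0.001313 north), which points southwest.

SW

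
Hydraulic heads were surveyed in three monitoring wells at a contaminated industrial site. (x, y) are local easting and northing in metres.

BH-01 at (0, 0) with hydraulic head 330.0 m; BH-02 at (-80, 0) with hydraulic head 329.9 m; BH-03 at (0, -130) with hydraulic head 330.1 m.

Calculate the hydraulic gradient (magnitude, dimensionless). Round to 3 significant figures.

∂h/∂x = (329.9 − 330.0) / (-80 − 0) = +0.001250
∂h/∂y = (330.1 − 330.0) / (-130 − 0) = -0.0007692
|∇h| = √(0.001250² + -0.0007692²) = 0.001468

0.00147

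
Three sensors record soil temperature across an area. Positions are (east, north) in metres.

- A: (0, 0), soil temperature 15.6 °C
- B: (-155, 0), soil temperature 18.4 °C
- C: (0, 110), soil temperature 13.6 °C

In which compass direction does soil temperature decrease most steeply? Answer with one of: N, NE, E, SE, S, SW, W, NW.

∂T/∂x = (18.4 − 15.6) / (-155 − 0) = -0.01806
∂T/∂y = (13.6 − 15.6) / (110 − 0) = -0.01818
Steepest decrease is along −∇f = (+0.01806 E, +0.01818 N) → northeast.

NE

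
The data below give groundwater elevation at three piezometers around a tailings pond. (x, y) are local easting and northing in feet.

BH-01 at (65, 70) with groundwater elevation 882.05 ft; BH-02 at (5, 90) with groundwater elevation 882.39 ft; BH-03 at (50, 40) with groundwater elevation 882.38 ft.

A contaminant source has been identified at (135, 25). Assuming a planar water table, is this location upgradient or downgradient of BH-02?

downgradient

Differences from BH-01: to BH-02 (Δx, Δy, Δh) = (-60, 20, +0.34); to BH-03 = (-15, -30, +0.33).
Solve a·Δx + b·Δy = Δh: det = (-60)·(-30) − (-15)·20 = 2100.
∂h/∂x = [(+0.34)·(-30) − (+0.33)·20] / 2100 = -0.008000
∂h/∂y = [(-60)·(+0.33) − (-15)·(+0.34)] / 2100 = -0.007000
Head at (135, 25) = 882.05 + (-0.008000)·(70) + (-0.007000)·(-45) = 881.81 ft.
That is lower than the 882.39 ft at BH-02, so the point is downgradient.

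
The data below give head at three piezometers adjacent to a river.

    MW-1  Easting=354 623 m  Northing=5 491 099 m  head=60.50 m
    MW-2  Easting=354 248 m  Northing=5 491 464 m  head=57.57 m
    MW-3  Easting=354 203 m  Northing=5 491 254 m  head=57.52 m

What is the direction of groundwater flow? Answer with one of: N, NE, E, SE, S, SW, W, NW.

With h = a·x + b·y + c and MW-1 as origin, the differences give:
  (-375)·a + 365·b = -2.93
  (-420)·a + 155·b = -2.98
Eliminate b (×155 and ×365, subtract): 95175·a = 633.550 → a = ∂h/∂x = +0.006657
Back-substitute: b = ∂h/∂y = -0.001188.
Flow = −∇h = (-0.006657 east, +0.001188 north), which points west.

W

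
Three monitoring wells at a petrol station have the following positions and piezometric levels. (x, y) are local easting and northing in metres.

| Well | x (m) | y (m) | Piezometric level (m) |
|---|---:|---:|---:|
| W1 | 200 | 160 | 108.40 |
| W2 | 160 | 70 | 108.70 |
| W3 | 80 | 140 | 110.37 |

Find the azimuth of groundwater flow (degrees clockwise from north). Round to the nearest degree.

Three-point gradient (reference W1): Δ to W2 = (-40, -90, +0.30), Δ to W3 = (-120, -20, +1.97).
∂h/∂x = -0.01713, ∂h/∂y = +0.004280 (det = -10000).
Flow direction (−∇h) has components (+0.01713 E, -0.004280 N).
Azimuth = atan2(E, N) = atan2(+0.01713, -0.004280) = 104.0° ≈ 104°.

104°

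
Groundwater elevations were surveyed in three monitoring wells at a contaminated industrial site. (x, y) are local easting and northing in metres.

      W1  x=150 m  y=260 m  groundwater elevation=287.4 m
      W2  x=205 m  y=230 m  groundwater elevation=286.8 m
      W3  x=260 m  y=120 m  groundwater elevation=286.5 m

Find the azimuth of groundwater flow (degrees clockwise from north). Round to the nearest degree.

Three-point gradient (reference W1): Δ to W2 = (55, -30, -0.6), Δ to W3 = (110, -140, -0.9).
∂h/∂x = -0.01295, ∂h/∂y = -0.003750 (det = -4400).
Flow direction (−∇h) has components (+0.01295 E, +0.003750 N).
Azimuth = atan2(E, N) = atan2(+0.01295, +0.003750) = 73.9° ≈ 074°.

074°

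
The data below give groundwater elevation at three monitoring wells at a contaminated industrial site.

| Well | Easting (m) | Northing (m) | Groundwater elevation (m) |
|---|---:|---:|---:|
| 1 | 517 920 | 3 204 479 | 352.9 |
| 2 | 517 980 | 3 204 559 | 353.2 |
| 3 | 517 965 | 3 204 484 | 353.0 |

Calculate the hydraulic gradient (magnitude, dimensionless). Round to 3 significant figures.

0.00301

Differences from 1: to 2 (Δx, Δy, Δh) = (60, 80, +0.3); to 3 = (45, 5, +0.1).
Solve a·Δx + b·Δy = Δh: det = 60·5 − 45·80 = -3300.
∂h/∂x = [(+0.3)·5 − (+0.1)·80] / -3300 = +0.001970
∂h/∂y = [60·(+0.1) − 45·(+0.3)] / -3300 = +0.002273
|∇h| = √(0.001970² + 0.002273²) = 0.003008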